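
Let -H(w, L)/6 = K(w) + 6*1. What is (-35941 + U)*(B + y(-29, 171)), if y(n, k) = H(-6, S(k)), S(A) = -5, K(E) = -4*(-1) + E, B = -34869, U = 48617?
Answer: -442303668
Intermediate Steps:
K(E) = 4 + E
H(w, L) = -60 - 6*w (H(w, L) = -6*((4 + w) + 6*1) = -6*((4 + w) + 6) = -6*(10 + w) = -60 - 6*w)
y(n, k) = -24 (y(n, k) = -60 - 6*(-6) = -60 + 36 = -24)
(-35941 + U)*(B + y(-29, 171)) = (-35941 + 48617)*(-34869 - 24) = 12676*(-34893) = -442303668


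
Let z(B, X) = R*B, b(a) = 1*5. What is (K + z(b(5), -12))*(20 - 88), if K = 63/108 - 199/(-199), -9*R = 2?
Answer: -289/9 ≈ -32.111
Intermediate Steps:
b(a) = 5
R = -2/9 (R = -⅑*2 = -2/9 ≈ -0.22222)
z(B, X) = -2*B/9
K = 19/12 (K = 63*(1/108) - 199*(-1/199) = 7/12 + 1 = 19/12 ≈ 1.5833)
(K + z(b(5), -12))*(20 - 88) = (19/12 - 2/9*5)*(20 - 88) = (19/12 - 10/9)*(-68) = (17/36)*(-68) = -289/9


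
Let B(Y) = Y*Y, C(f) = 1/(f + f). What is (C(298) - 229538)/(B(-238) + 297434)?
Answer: -45601549/70343496 ≈ -0.64827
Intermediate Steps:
C(f) = 1/(2*f)
B(Y) = Y**2
(C(298) - 229538)/(B(-238) + 297434) = ((1/2)/298 - 229538)/((-238)**2 + 297434) = ((1/2)*(1/298) - 229538)/(56644 + 297434) = (1/596 - 229538)/354078 = -136804647/596*1/354078 = -45601549/70343496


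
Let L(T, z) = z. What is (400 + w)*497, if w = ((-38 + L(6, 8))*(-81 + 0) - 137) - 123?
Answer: 1277290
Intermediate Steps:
w = 2170 (w = ((-38 + 8)*(-81 + 0) - 137) - 123 = (-30*(-81) - 137) - 123 = (2430 - 137) - 123 = 2293 - 123 = 2170)
(400 + w)*497 = (400 + 2170)*497 = 2570*497 = 1277290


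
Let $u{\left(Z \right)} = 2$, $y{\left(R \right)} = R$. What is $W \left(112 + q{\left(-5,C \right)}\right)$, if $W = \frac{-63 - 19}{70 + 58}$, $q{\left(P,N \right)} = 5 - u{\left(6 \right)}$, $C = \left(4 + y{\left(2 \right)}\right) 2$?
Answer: $- \frac{4715}{64} \approx -73.672$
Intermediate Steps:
$C = 12$ ($C = \left(4 + 2\right) 2 = 6 \cdot 2 = 12$)
$q{\left(P,N \right)} = 3$ ($q{\left(P,N \right)} = 5 - 2 = 3$)
$W = - \frac{41}{64}$ ($W = - \frac{82}{128} = \left(-82\right) \frac{1}{128} = - \frac{41}{64} \approx -0.64063$)
$W \left(112 + q{\left(-5,C \right)}\right) = - \frac{41 \left(112 + 3\right)}{64} = \left(- \frac{41}{64}\right) 115 = - \frac{4715}{64}$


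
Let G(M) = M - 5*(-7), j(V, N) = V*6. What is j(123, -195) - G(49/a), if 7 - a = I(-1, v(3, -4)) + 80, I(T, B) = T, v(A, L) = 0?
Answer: 50665/72 ≈ 703.68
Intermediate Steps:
j(V, N) = 6*V
a = -72 (a = 7 - (-1 + 80) = 7 - 1*79 = 7 - 79 = -72)
G(M) = 35 + M (G(M) = M + 35 = 35 + M)
j(123, -195) - G(49/a) = 6*123 - (35 + 49/(-72)) = 738 - (35 + 49*(-1/72)) = 738 - (35 - 49/72) = 738 - 1*2471/72 = 738 - 2471/72 = 50665/72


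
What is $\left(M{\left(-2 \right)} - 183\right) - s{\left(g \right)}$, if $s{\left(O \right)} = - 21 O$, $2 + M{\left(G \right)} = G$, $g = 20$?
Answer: $233$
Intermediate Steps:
$M{\left(G \right)} = -2 + G$
$\left(M{\left(-2 \right)} - 183\right) - s{\left(g \right)} = \left(\left(-2 - 2\right) - 183\right) - \left(-21\right) 20 = \left(-4 - 183\right) - -420 = -187 + 420 = 233$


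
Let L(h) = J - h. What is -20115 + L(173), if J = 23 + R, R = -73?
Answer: -20338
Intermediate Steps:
J = -50 (J = 23 - 73 = -50)
L(h) = -50 - h
-20115 + L(173) = -20115 + (-50 - 1*173) = -20115 + (-50 - 173) = -20115 - 223 = -20338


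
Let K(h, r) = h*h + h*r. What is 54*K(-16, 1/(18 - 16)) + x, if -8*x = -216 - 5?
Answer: 107357/8 ≈ 13420.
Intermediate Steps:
x = 221/8 (x = -(-216 - 5)/8 = -⅛*(-221) = 221/8 ≈ 27.625)
K(h, r) = h² + h*r
54*K(-16, 1/(18 - 16)) + x = 54*(-16*(-16 + 1/(18 - 16))) + 221/8 = 54*(-16*(-16 + 1/2)) + 221/8 = 54*(-16*(-16 + ½)) + 221/8 = 54*(-16*(-31/2)) + 221/8 = 54*248 + 221/8 = 13392 + 221/8 = 107357/8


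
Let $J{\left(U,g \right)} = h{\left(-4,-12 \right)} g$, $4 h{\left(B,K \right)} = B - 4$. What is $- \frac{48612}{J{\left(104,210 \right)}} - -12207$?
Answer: $\frac{431296}{35} \approx 12323.0$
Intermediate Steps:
$h{\left(B,K \right)} = -1 + \frac{B}{4}$ ($h{\left(B,K \right)} = \frac{B - 4}{4} = \frac{-4 + B}{4} = -1 + \frac{B}{4}$)
$J{\left(U,g \right)} = - 2 g$ ($J{\left(U,g \right)} = \left(-1 + \frac{1}{4} \left(-4\right)\right) g = \left(-1 - 1\right) g = - 2 g$)
$- \frac{48612}{J{\left(104,210 \right)}} - -12207 = - \frac{48612}{\left(-2\right) 210} - -12207 = - \frac{48612}{-420} + 12207 = \left(-48612\right) \left(- \frac{1}{420}\right) + 12207 = \frac{4051}{35} + 12207 = \frac{431296}{35}$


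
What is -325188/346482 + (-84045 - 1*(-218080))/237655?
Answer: -31153373/83174929 ≈ -0.37455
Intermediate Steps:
-325188/346482 + (-84045 - 1*(-218080))/237655 = -325188*1/346482 + (-84045 + 218080)*(1/237655) = -18066/19249 + 134035*(1/237655) = -18066/19249 + 2437/4321 = -31153373/83174929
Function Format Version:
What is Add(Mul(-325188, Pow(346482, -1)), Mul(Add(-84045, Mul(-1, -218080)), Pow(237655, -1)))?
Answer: Rational(-31153373, 83174929) ≈ -0.37455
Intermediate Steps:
Add(Mul(-325188, Pow(346482, -1)), Mul(Add(-84045, Mul(-1, -218080)), Pow(237655, -1))) = Add(Mul(-325188, Rational(1, 346482)), Mul(Add(-84045, 218080), Rational(1, 237655))) = Add(Rational(-18066, 19249), Mul(134035, Rational(1, 237655))) = Add(Rational(-18066, 19249), Rational(2437, 4321)) = Rational(-31153373, 83174929)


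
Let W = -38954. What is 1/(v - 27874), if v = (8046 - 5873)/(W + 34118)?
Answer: -4836/134800837 ≈ -3.5875e-5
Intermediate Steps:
v = -2173/4836 (v = (8046 - 5873)/(-38954 + 34118) = 2173/(-4836) = 2173*(-1/4836) = -2173/4836 ≈ -0.44934)
1/(v - 27874) = 1/(-2173/4836 - 27874) = 1/(-134800837/4836) = -4836/134800837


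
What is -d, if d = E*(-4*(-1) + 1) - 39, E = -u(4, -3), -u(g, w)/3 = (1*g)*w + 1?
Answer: 204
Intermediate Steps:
u(g, w) = -3 - 3*g*w (u(g, w) = -3*((1*g)*w + 1) = -3*(g*w + 1) = -3*(1 + g*w) = -3 - 3*g*w)
E = -33 (E = -(-3 - 3*4*(-3)) = -(-3 + 36) = -1*33 = -33)
d = -204 (d = -33*(-4*(-1) + 1) - 39 = -33*(4 + 1) - 39 = -33*5 - 39 = -165 - 39 = -204)
-d = -1*(-204) = 204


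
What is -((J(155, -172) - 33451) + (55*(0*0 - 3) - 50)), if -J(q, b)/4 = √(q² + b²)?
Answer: 33666 + 4*√53609 ≈ 34592.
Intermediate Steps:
J(q, b) = -4*√(b² + q²) (J(q, b) = -4*√(q² + b²) = -4*√(b² + q²))
-((J(155, -172) - 33451) + (55*(0*0 - 3) - 50)) = -((-4*√((-172)² + 155²) - 33451) + (55*(0*0 - 3) - 50)) = -((-4*√(29584 + 24025) - 33451) + (55*(0 - 3) - 50)) = -((-4*√53609 - 33451) + (55*(-3) - 50)) = -((-33451 - 4*√53609) + (-165 - 50)) = -((-33451 - 4*√53609) - 215) = -(-33666 - 4*√53609) = 33666 + 4*√53609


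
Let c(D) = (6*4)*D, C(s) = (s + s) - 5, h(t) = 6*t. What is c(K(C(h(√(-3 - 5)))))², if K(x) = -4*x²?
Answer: 10643825664 + 4985487360*I*√2 ≈ 1.0644e+10 + 7.0505e+9*I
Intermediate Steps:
C(s) = -5 + 2*s (C(s) = 2*s - 5 = -5 + 2*s)
c(D) = 24*D
c(K(C(h(√(-3 - 5)))))² = (24*(-4*(-5 + 2*(6*√(-3 - 5)))²))² = (24*(-4*(-5 + 2*(6*√(-8)))²))² = (24*(-4*(-5 + 2*(6*(2*I*√2)))²))² = (24*(-4*(-5 + 2*(12*I*√2))²))² = (24*(-4*(-5 + 24*I*√2)²))² = (-96*(-5 + 24*I*√2)²)² = 9216*(-5 + 24*I*√2)⁴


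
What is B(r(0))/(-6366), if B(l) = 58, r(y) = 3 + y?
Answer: -29/3183 ≈ -0.0091109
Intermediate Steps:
B(r(0))/(-6366) = 58/(-6366) = 58*(-1/6366) = -29/3183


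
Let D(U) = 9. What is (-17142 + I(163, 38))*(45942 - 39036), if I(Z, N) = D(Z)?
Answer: -118320498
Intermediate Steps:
I(Z, N) = 9
(-17142 + I(163, 38))*(45942 - 39036) = (-17142 + 9)*(45942 - 39036) = -17133*6906 = -118320498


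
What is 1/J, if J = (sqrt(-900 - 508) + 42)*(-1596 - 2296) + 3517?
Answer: I/(-159947*I + 31136*sqrt(22)) ≈ -3.4096e-6 + 3.1131e-6*I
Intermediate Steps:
J = -159947 - 31136*I*sqrt(22) (J = (sqrt(-1408) + 42)*(-3892) + 3517 = (8*I*sqrt(22) + 42)*(-3892) + 3517 = (42 + 8*I*sqrt(22))*(-3892) + 3517 = (-163464 - 31136*I*sqrt(22)) + 3517 = -159947 - 31136*I*sqrt(22) ≈ -1.5995e+5 - 1.4604e+5*I)
1/J = 1/(-159947 - 31136*I*sqrt(22))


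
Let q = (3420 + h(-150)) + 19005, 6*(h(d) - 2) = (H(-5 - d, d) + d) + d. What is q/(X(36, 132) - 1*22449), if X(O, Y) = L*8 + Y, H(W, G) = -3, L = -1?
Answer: -44753/44650 ≈ -1.0023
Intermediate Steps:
X(O, Y) = -8 + Y (X(O, Y) = -1*8 + Y = -8 + Y)
h(d) = 3/2 + d/3 (h(d) = 2 + ((-3 + d) + d)/6 = 2 + (-3 + 2*d)/6 = 2 + (-½ + d/3) = 3/2 + d/3)
q = 44753/2 (q = (3420 + (3/2 + (⅓)*(-150))) + 19005 = (3420 + (3/2 - 50)) + 19005 = (3420 - 97/2) + 19005 = 6743/2 + 19005 = 44753/2 ≈ 22377.)
q/(X(36, 132) - 1*22449) = 44753/(2*((-8 + 132) - 1*22449)) = 44753/(2*(124 - 22449)) = (44753/2)/(-22325) = (44753/2)*(-1/22325) = -44753/44650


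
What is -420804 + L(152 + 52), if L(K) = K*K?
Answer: -379188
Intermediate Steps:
L(K) = K**2
-420804 + L(152 + 52) = -420804 + (152 + 52)**2 = -420804 + 204**2 = -420804 + 41616 = -379188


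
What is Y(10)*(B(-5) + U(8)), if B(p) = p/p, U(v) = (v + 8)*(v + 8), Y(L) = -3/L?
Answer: -771/10 ≈ -77.100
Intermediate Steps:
U(v) = (8 + v)**2 (U(v) = (8 + v)*(8 + v) = (8 + v)**2)
B(p) = 1
Y(10)*(B(-5) + U(8)) = (-3/10)*(1 + (8 + 8)**2) = (-3*1/10)*(1 + 16**2) = -3*(1 + 256)/10 = -3/10*257 = -771/10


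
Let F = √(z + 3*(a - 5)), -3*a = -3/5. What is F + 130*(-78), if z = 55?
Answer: -10140 + √1015/5 ≈ -10134.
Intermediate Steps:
a = ⅕ (a = -(-1)/5 = -⅓*(-⅗) = ⅕ ≈ 0.20000)
F = √1015/5 (F = √(55 + 3*(⅕ - 5)) = √(55 + 3*(-24/5)) = √(55 - 72/5) = √(203/5) = √1015/5 ≈ 6.3718)
F + 130*(-78) = √1015/5 + 130*(-78) = √1015/5 - 10140 = -10140 + √1015/5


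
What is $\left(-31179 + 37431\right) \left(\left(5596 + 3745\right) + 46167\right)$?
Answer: $347036016$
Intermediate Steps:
$\left(-31179 + 37431\right) \left(\left(5596 + 3745\right) + 46167\right) = 6252 \left(9341 + 46167\right) = 6252 \cdot 55508 = 347036016$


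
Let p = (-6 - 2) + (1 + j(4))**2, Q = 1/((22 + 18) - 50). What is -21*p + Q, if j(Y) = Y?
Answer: -3571/10 ≈ -357.10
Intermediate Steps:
Q = -1/10 (Q = 1/(40 - 50) = 1/(-10) = -1/10 ≈ -0.10000)
p = 17 (p = (-6 - 2) + (1 + 4)**2 = -8 + 5**2 = -8 + 25 = 17)
-21*p + Q = -21*17 - 1/10 = -357 - 1/10 = -3571/10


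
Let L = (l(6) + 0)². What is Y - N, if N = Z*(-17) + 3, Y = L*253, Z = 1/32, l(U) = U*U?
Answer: 10492337/32 ≈ 3.2789e+5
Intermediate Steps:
l(U) = U²
L = 1296 (L = (6² + 0)² = (36 + 0)² = 36² = 1296)
Z = 1/32 ≈ 0.031250
Y = 327888 (Y = 1296*253 = 327888)
N = 79/32 (N = (1/32)*(-17) + 3 = -17/32 + 3 = 79/32 ≈ 2.4688)
Y - N = 327888 - 1*79/32 = 327888 - 79/32 = 10492337/32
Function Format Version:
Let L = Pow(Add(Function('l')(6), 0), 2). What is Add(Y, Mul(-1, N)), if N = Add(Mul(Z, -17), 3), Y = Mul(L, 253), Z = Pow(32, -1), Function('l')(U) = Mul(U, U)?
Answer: Rational(10492337, 32) ≈ 3.2789e+5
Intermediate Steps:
Function('l')(U) = Pow(U, 2)
L = 1296 (L = Pow(Add(Pow(6, 2), 0), 2) = Pow(Add(36, 0), 2) = Pow(36, 2) = 1296)
Z = Rational(1, 32) ≈ 0.031250
Y = 327888 (Y = Mul(1296, 253) = 327888)
N = Rational(79, 32) (N = Add(Mul(Rational(1, 32), -17), 3) = Add(Rational(-17, 32), 3) = Rational(79, 32) ≈ 2.4688)
Add(Y, Mul(-1, N)) = Add(327888, Mul(-1, Rational(79, 32))) = Add(327888, Rational(-79, 32)) = Rational(10492337, 32)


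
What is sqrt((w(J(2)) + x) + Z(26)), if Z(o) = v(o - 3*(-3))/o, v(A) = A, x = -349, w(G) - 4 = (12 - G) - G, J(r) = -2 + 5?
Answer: I*sqrt(228254)/26 ≈ 18.375*I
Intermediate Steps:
J(r) = 3
w(G) = 16 - 2*G (w(G) = 4 + ((12 - G) - G) = 4 + (12 - 2*G) = 16 - 2*G)
Z(o) = (9 + o)/o (Z(o) = (o - 3*(-3))/o = (o + 9)/o = (9 + o)/o)
sqrt((w(J(2)) + x) + Z(26)) = sqrt(((16 - 2*3) - 349) + (9 + 26)/26) = sqrt(((16 - 6) - 349) + (1/26)*35) = sqrt((10 - 349) + 35/26) = sqrt(-339 + 35/26) = sqrt(-8779/26) = I*sqrt(228254)/26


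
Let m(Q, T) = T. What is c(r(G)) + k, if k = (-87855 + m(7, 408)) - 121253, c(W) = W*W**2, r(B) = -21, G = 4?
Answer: -217961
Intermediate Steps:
c(W) = W**3
k = -208700 (k = (-87855 + 408) - 121253 = -87447 - 121253 = -208700)
c(r(G)) + k = (-21)**3 - 208700 = -9261 - 208700 = -217961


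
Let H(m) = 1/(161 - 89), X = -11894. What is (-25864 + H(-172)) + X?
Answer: -2718575/72 ≈ -37758.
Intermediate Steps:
H(m) = 1/72
(-25864 + H(-172)) + X = (-25864 + 1/72) - 11894 = -1862207/72 - 11894 = -2718575/72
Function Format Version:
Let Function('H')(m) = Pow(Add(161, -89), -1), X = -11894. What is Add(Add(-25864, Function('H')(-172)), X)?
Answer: Rational(-2718575, 72) ≈ -37758.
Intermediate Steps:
Function('H')(m) = Rational(1, 72) (Function('H')(m) = Pow(72, -1) = Rational(1, 72))
Add(Add(-25864, Function('H')(-172)), X) = Add(Add(-25864, Rational(1, 72)), -11894) = Add(Rational(-1862207, 72), -11894) = Rational(-2718575, 72)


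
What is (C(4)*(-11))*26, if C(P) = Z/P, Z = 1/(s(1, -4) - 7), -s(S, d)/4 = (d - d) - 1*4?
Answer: -143/18 ≈ -7.9444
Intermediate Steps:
s(S, d) = 16 (s(S, d) = -4*((d - d) - 1*4) = -4*(0 - 4) = -4*(-4) = 16)
Z = 1/9 (Z = 1/(16 - 7) = 1/9 ≈ 0.11111)
C(P) = 1/(9*P)
(C(4)*(-11))*26 = (((1/9)/4)*(-11))*26 = (((1/9)*(1/4))*(-11))*26 = ((1/36)*(-11))*26 = -11/36*26 = -143/18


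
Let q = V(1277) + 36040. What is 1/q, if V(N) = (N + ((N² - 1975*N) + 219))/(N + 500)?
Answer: 1777/63153230 ≈ 2.8138e-5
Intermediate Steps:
V(N) = (219 + N² - 1974*N)/(500 + N) (V(N) = (N + (219 + N² - 1975*N))/(500 + N) = (219 + N² - 1974*N)/(500 + N))
q = 63153230/1777 (q = (219 + 1277² - 1974*1277)/(500 + 1277) + 36040 = (219 + 1630729 - 2520798)/1777 + 36040 = (1/1777)*(-889850) + 36040 = -889850/1777 + 36040 = 63153230/1777 ≈ 35539.)
1/q = 1/(63153230/1777) = 1777/63153230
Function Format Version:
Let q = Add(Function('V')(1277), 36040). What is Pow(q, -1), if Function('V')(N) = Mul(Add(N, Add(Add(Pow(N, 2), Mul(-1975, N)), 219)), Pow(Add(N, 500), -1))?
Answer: Rational(1777, 63153230) ≈ 2.8138e-5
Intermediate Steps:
Function('V')(N) = Mul(Pow(Add(500, N), -1), Add(219, Pow(N, 2), Mul(-1974, N))) (Function('V')(N) = Mul(Add(N, Add(219, Pow(N, 2), Mul(-1975, N))), Pow(Add(500, N), -1)) = Mul(Add(219, Pow(N, 2), Mul(-1974, N)), Pow(Add(500, N), -1)) = Mul(Pow(Add(500, N), -1), Add(219, Pow(N, 2), Mul(-1974, N))))
q = Rational(63153230, 1777) (q = Add(Mul(Pow(Add(500, 1277), -1), Add(219, Pow(1277, 2), Mul(-1974, 1277))), 36040) = Add(Mul(Pow(1777, -1), Add(219, 1630729, -2520798)), 36040) = Add(Mul(Rational(1, 1777), -889850), 36040) = Add(Rational(-889850, 1777), 36040) = Rational(63153230, 1777) ≈ 35539.)
Pow(q, -1) = Pow(Rational(63153230, 1777), -1) = Rational(1777, 63153230)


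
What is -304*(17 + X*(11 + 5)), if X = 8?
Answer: -44080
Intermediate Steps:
-304*(17 + X*(11 + 5)) = -304*(17 + 8*(11 + 5)) = -304*(17 + 8*16) = -304*(17 + 128) = -304*145 = -44080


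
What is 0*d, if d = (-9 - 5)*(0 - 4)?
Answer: 0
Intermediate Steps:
d = 56 (d = -14*(-4) = 56)
0*d = 0*56 = 0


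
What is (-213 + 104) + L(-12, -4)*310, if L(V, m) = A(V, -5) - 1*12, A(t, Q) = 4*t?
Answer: -18709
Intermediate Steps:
L(V, m) = -12 + 4*V (L(V, m) = 4*V - 1*12 = 4*V - 12 = -12 + 4*V)
(-213 + 104) + L(-12, -4)*310 = (-213 + 104) + (-12 + 4*(-12))*310 = -109 + (-12 - 48)*310 = -109 - 60*310 = -109 - 18600 = -18709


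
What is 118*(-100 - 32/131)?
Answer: -1549576/131 ≈ -11829.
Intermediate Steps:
118*(-100 - 32/131) = 118*(-13132/131) = -1549576/131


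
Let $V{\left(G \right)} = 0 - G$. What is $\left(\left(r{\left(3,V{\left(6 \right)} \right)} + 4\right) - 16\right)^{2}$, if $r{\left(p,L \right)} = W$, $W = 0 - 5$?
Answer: $289$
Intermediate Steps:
$V{\left(G \right)} = - G$
$W = -5$
$r{\left(p,L \right)} = -5$
$\left(\left(r{\left(3,V{\left(6 \right)} \right)} + 4\right) - 16\right)^{2} = \left(\left(-5 + 4\right) - 16\right)^{2} = \left(-1 - 16\right)^{2} = \left(-17\right)^{2} = 289$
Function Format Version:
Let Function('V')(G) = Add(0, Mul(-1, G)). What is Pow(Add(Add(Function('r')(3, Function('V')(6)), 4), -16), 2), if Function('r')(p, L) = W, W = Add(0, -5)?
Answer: 289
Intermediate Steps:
Function('V')(G) = Mul(-1, G)
W = -5
Function('r')(p, L) = -5
Pow(Add(Add(Function('r')(3, Function('V')(6)), 4), -16), 2) = Pow(Add(Add(-5, 4), -16), 2) = Pow(Add(-1, -16), 2) = Pow(-17, 2) = 289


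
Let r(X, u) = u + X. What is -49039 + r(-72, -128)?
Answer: -49239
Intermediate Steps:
r(X, u) = X + u
-49039 + r(-72, -128) = -49039 + (-72 - 128) = -49039 - 200 = -49239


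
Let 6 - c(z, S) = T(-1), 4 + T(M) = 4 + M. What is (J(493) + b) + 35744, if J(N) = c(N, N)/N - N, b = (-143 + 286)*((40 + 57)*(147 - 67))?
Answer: 564450990/493 ≈ 1.1449e+6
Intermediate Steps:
T(M) = M (T(M) = -4 + (4 + M) = M)
c(z, S) = 7 (c(z, S) = 6 - 1*(-1) = 6 + 1 = 7)
b = 1109680 (b = 143*(97*80) = 143*7760 = 1109680)
J(N) = -N + 7/N (J(N) = 7/N - N = -N + 7/N)
(J(493) + b) + 35744 = ((-1*493 + 7/493) + 1109680) + 35744 = ((-493 + 7*(1/493)) + 1109680) + 35744 = ((-493 + 7/493) + 1109680) + 35744 = (-243042/493 + 1109680) + 35744 = 546829198/493 + 35744 = 564450990/493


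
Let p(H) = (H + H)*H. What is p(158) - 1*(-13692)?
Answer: 63620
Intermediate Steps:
p(H) = 2*H**2 (p(H) = (2*H)*H = 2*H**2)
p(158) - 1*(-13692) = 2*158**2 - 1*(-13692) = 2*24964 + 13692 = 49928 + 13692 = 63620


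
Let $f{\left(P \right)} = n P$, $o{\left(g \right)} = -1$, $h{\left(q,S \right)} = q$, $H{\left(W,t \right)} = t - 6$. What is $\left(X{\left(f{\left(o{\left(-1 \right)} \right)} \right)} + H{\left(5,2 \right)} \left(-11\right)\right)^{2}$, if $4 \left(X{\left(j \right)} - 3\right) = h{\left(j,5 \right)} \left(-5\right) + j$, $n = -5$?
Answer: $1764$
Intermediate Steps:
$H{\left(W,t \right)} = -6 + t$ ($H{\left(W,t \right)} = t - 6 = -6 + t$)
$f{\left(P \right)} = - 5 P$
$X{\left(j \right)} = 3 - j$ ($X{\left(j \right)} = 3 + \frac{j \left(-5\right) + j}{4} = 3 + \frac{- 5 j + j}{4} = 3 + \frac{\left(-4\right) j}{4} = 3 - j$)
$\left(X{\left(f{\left(o{\left(-1 \right)} \right)} \right)} + H{\left(5,2 \right)} \left(-11\right)\right)^{2} = \left(\left(3 - \left(-5\right) \left(-1\right)\right) + \left(-6 + 2\right) \left(-11\right)\right)^{2} = \left(\left(3 - 5\right) - -44\right)^{2} = \left(\left(3 - 5\right) + 44\right)^{2} = \left(-2 + 44\right)^{2} = 42^{2} = 1764$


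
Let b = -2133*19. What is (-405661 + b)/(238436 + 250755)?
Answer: -446188/489191 ≈ -0.91209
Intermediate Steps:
b = -40527
(-405661 + b)/(238436 + 250755) = (-405661 - 40527)/(238436 + 250755) = -446188/489191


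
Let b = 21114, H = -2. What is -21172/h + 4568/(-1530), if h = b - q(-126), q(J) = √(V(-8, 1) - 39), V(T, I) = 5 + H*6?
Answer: -29569221088/7413865155 - 10586*I*√46/222900521 ≈ -3.9884 - 0.00032211*I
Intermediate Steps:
V(T, I) = -7 (V(T, I) = 5 - 2*6 = 5 - 12 = -7)
q(J) = I*√46 (q(J) = √(-7 - 39) = √(-46) = I*√46)
h = 21114 - I*√46 ≈ 21114.0 - 6.7823*I
-21172/h + 4568/(-1530) = -21172/(21114 - I*√46) + 4568/(-1530) = -21172/(21114 - I*√46) + 4568*(-1/1530) = -21172/(21114 - I*√46) - 2284/765 = -2284/765 - 21172/(21114 - I*√46)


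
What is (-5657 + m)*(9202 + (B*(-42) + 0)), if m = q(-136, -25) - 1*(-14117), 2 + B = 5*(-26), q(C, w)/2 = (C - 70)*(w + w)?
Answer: 428518760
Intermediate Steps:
q(C, w) = 4*w*(-70 + C) (q(C, w) = 2*((C - 70)*(w + w)) = 2*((-70 + C)*(2*w)) = 2*(2*w*(-70 + C)) = 4*w*(-70 + C))
B = -132 (B = -2 + 5*(-26) = -2 - 130 = -132)
m = 34717 (m = 4*(-25)*(-70 - 136) - 1*(-14117) = 4*(-25)*(-206) + 14117 = 20600 + 14117 = 34717)
(-5657 + m)*(9202 + (B*(-42) + 0)) = (-5657 + 34717)*(9202 + (-132*(-42) + 0)) = 29060*(9202 + (5544 + 0)) = 29060*(9202 + 5544) = 29060*14746 = 428518760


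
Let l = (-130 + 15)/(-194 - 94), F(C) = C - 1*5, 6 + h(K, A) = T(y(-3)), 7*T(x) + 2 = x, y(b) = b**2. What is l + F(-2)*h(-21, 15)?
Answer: 10195/288 ≈ 35.399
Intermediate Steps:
T(x) = -2/7 + x/7
h(K, A) = -5 (h(K, A) = -6 + (-2/7 + (1/7)*(-3)**2) = -6 + (-2/7 + (1/7)*9) = -6 + (-2/7 + 9/7) = -6 + 1 = -5)
F(C) = -5 + C (F(C) = C - 5 = -5 + C)
l = 115/288 (l = -115/(-288) = -115*(-1/288) = 115/288 ≈ 0.39931)
l + F(-2)*h(-21, 15) = 115/288 + (-5 - 2)*(-5) = 115/288 - 7*(-5) = 115/288 + 35 = 10195/288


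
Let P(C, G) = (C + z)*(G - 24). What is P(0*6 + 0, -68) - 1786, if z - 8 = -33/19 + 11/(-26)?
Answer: -573852/247 ≈ -2323.3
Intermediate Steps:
z = 2885/494 (z = 8 + (-33/19 + 11/(-26)) = 8 + (-33*1/19 + 11*(-1/26)) = 8 + (-33/19 - 11/26) = 8 - 1067/494 = 2885/494 ≈ 5.8401)
P(C, G) = (-24 + G)*(2885/494 + C) (P(C, G) = (C + 2885/494)*(G - 24) = (2885/494 + C)*(-24 + G) = (-24 + G)*(2885/494 + C))
P(0*6 + 0, -68) - 1786 = (-34620/247 - 24*(0*6 + 0) + (2885/494)*(-68) + (0*6 + 0)*(-68)) - 1786 = (-34620/247 - 24*(0 + 0) - 98090/247 + (0 + 0)*(-68)) - 1786 = (-34620/247 - 24*0 - 98090/247 + 0*(-68)) - 1786 = (-34620/247 + 0 - 98090/247 + 0) - 1786 = -132710/247 - 1786 = -573852/247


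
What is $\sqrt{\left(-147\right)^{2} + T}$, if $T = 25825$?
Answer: $\sqrt{47434} \approx 217.79$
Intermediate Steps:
$\sqrt{\left(-147\right)^{2} + T} = \sqrt{\left(-147\right)^{2} + 25825} = \sqrt{21609 + 25825} = \sqrt{47434}$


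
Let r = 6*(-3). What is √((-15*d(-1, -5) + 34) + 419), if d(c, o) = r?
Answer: √723 ≈ 26.889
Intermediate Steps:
r = -18
d(c, o) = -18
√((-15*d(-1, -5) + 34) + 419) = √((-15*(-18) + 34) + 419) = √((270 + 34) + 419) = √(304 + 419) = √723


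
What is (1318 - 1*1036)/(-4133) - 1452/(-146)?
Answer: 2979972/301709 ≈ 9.8770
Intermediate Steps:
(1318 - 1*1036)/(-4133) - 1452/(-146) = (1318 - 1036)*(-1/4133) - 1452*(-1/146) = 282*(-1/4133) + 726/73 = -282/4133 + 726/73 = 2979972/301709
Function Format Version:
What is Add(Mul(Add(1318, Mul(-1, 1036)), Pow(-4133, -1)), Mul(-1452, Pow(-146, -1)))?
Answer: Rational(2979972, 301709) ≈ 9.8770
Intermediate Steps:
Add(Mul(Add(1318, Mul(-1, 1036)), Pow(-4133, -1)), Mul(-1452, Pow(-146, -1))) = Add(Mul(Add(1318, -1036), Rational(-1, 4133)), Mul(-1452, Rational(-1, 146))) = Add(Mul(282, Rational(-1, 4133)), Rational(726, 73)) = Add(Rational(-282, 4133), Rational(726, 73)) = Rational(2979972, 301709)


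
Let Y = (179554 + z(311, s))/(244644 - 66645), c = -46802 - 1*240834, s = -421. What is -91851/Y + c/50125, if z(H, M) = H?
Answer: -18212549252617/200349625 ≈ -90904.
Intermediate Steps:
c = -287636 (c = -46802 - 240834 = -287636)
Y = 59955/59333 (Y = (179554 + 311)/(244644 - 66645) = 179865/177999 = 179865*(1/177999) = 59955/59333 ≈ 1.0105)
-91851/Y + c/50125 = -91851/59955/59333 - 287636/50125 = -91851*59333/59955 - 287636*1/50125 = -1816598461/19985 - 287636/50125 = -18212549252617/200349625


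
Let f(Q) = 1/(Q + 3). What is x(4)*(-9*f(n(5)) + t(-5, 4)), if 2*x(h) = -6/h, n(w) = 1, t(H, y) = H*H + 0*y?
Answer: -273/16 ≈ -17.063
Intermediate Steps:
t(H, y) = H² (t(H, y) = H² + 0 = H²)
f(Q) = 1/(3 + Q)
x(h) = -3/h (x(h) = (-6/h)/2 = -3/h)
x(4)*(-9*f(n(5)) + t(-5, 4)) = (-3/4)*(-9/(3 + 1) + (-5)²) = (-3*¼)*(-9/4 + 25) = -3*(-9*¼ + 25)/4 = -3*(-9/4 + 25)/4 = -¾*91/4 = -273/16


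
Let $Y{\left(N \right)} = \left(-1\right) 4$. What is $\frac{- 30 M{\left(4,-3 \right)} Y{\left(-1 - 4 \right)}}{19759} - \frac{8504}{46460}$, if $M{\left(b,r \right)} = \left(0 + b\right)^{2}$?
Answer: $- \frac{19706834}{229500785} \approx -0.085868$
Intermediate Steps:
$M{\left(b,r \right)} = b^{2}$
$Y{\left(N \right)} = -4$
$\frac{- 30 M{\left(4,-3 \right)} Y{\left(-1 - 4 \right)}}{19759} - \frac{8504}{46460} = \frac{- 30 \cdot 4^{2} \left(-4\right)}{19759} - \frac{8504}{46460} = \left(-30\right) 16 \left(-4\right) \frac{1}{19759} - \frac{2126}{11615} = \left(-480\right) \left(-4\right) \frac{1}{19759} - \frac{2126}{11615} = 1920 \cdot \frac{1}{19759} - \frac{2126}{11615} = \frac{1920}{19759} - \frac{2126}{11615} = - \frac{19706834}{229500785}$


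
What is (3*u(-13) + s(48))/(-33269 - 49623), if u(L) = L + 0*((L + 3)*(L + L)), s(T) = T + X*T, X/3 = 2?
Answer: -297/82892 ≈ -0.0035830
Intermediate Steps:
X = 6 (X = 3*2 = 6)
s(T) = 7*T (s(T) = T + 6*T = 7*T)
u(L) = L (u(L) = L + 0*((3 + L)*(2*L)) = L + 0*(2*L*(3 + L)) = L + 0 = L)
(3*u(-13) + s(48))/(-33269 - 49623) = (3*(-13) + 7*48)/(-33269 - 49623) = (-39 + 336)/(-82892) = 297*(-1/82892) = -297/82892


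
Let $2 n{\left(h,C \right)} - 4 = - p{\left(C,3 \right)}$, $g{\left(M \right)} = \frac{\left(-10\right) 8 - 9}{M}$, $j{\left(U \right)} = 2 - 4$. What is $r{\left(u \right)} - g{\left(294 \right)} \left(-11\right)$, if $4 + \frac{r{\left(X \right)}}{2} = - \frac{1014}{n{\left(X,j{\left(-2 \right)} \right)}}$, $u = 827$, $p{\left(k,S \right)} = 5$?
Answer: $\frac{1189133}{294} \approx 4044.7$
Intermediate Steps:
$j{\left(U \right)} = -2$ ($j{\left(U \right)} = 2 - 4 = -2$)
$g{\left(M \right)} = - \frac{89}{M}$ ($g{\left(M \right)} = \frac{-80 - 9}{M} = - \frac{89}{M}$)
$n{\left(h,C \right)} = - \frac{1}{2}$ ($n{\left(h,C \right)} = 2 + \frac{\left(-1\right) 5}{2} = 2 + \frac{1}{2} \left(-5\right) = 2 - \frac{5}{2} = - \frac{1}{2}$)
$r{\left(X \right)} = 4048$ ($r{\left(X \right)} = -8 + 2 \left(- \frac{1014}{- \frac{1}{2}}\right) = -8 + 2 \left(\left(-1014\right) \left(-2\right)\right) = -8 + 2 \cdot 2028 = -8 + 4056 = 4048$)
$r{\left(u \right)} - g{\left(294 \right)} \left(-11\right) = 4048 - - \frac{89}{294} \left(-11\right) = 4048 - \left(-89\right) \frac{1}{294} \left(-11\right) = 4048 - \left(- \frac{89}{294}\right) \left(-11\right) = 4048 - \frac{979}{294} = \frac{1189133}{294}$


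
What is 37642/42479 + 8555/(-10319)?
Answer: 25019953/438340801 ≈ 0.057079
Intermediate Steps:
37642/42479 + 8555/(-10319) = 37642*(1/42479) + 8555*(-1/10319) = 37642/42479 - 8555/10319 = 25019953/438340801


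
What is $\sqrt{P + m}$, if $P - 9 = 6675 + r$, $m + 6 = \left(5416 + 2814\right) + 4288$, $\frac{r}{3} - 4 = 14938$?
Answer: $\sqrt{64022} \approx 253.03$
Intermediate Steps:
$r = 44826$ ($r = 12 + 3 \cdot 14938 = 12 + 44814 = 44826$)
$m = 12512$ ($m = -6 + \left(\left(5416 + 2814\right) + 4288\right) = -6 + \left(8230 + 4288\right) = -6 + 12518 = 12512$)
$P = 51510$ ($P = 9 + \left(6675 + 44826\right) = 9 + 51501 = 51510$)
$\sqrt{P + m} = \sqrt{51510 + 12512} = \sqrt{64022}$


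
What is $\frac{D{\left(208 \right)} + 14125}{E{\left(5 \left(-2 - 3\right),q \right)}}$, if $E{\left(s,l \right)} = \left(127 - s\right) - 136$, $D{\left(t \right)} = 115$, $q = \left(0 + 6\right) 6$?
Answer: $890$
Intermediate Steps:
$q = 36$ ($q = 6 \cdot 6 = 36$)
$E{\left(s,l \right)} = -9 - s$
$\frac{D{\left(208 \right)} + 14125}{E{\left(5 \left(-2 - 3\right),q \right)}} = \frac{115 + 14125}{-9 - 5 \left(-2 - 3\right)} = \frac{14240}{-9 - 5 \left(-5\right)} = \frac{14240}{-9 - -25} = \frac{14240}{-9 + 25} = \frac{14240}{16} = 14240 \cdot \frac{1}{16} = 890$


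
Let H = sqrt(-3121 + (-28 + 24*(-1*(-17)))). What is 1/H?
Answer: -I*sqrt(2741)/2741 ≈ -0.019101*I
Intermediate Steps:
H = I*sqrt(2741) (H = sqrt(-3121 + (-28 + 24*17)) = sqrt(-3121 + (-28 + 408)) = sqrt(-3121 + 380) = sqrt(-2741) = I*sqrt(2741) ≈ 52.355*I)
1/H = 1/(I*sqrt(2741)) = -I*sqrt(2741)/2741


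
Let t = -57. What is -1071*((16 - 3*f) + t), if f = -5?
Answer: 27846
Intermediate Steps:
-1071*((16 - 3*f) + t) = -1071*((16 - 3*(-5)) - 57) = -1071*((16 + 15) - 57) = -1071*(31 - 57) = -1071*(-26) = 27846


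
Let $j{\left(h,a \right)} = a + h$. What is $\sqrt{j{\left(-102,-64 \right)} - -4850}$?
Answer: $2 \sqrt{1171} \approx 68.44$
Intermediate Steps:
$\sqrt{j{\left(-102,-64 \right)} - -4850} = \sqrt{\left(-64 - 102\right) - -4850} = \sqrt{-166 + 4850} = \sqrt{4684} = 2 \sqrt{1171}$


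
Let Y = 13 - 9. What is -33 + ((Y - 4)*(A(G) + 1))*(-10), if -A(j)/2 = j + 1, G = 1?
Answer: -33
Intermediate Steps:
Y = 4
A(j) = -2 - 2*j (A(j) = -2*(j + 1) = -2*(1 + j) = -2 - 2*j)
-33 + ((Y - 4)*(A(G) + 1))*(-10) = -33 + ((4 - 4)*((-2 - 2*1) + 1))*(-10) = -33 + (0*((-2 - 2) + 1))*(-10) = -33 + (0*(-4 + 1))*(-10) = -33 + (0*(-3))*(-10) = -33 + 0*(-10) = -33 + 0 = -33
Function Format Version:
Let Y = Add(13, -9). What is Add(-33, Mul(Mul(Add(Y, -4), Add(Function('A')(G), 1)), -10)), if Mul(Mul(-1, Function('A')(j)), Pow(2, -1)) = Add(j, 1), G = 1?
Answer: -33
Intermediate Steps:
Y = 4
Function('A')(j) = Add(-2, Mul(-2, j)) (Function('A')(j) = Mul(-2, Add(j, 1)) = Mul(-2, Add(1, j)) = Add(-2, Mul(-2, j)))
Add(-33, Mul(Mul(Add(Y, -4), Add(Function('A')(G), 1)), -10)) = Add(-33, Mul(Mul(Add(4, -4), Add(Add(-2, Mul(-2, 1)), 1)), -10)) = Add(-33, Mul(Mul(0, Add(Add(-2, -2), 1)), -10)) = Add(-33, Mul(Mul(0, Add(-4, 1)), -10)) = Add(-33, Mul(Mul(0, -3), -10)) = Add(-33, Mul(0, -10)) = Add(-33, 0) = -33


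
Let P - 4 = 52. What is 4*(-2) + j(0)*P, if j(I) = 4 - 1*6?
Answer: -120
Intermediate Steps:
j(I) = -2 (j(I) = 4 - 6 = -2)
P = 56 (P = 4 + 52 = 56)
4*(-2) + j(0)*P = 4*(-2) - 2*56 = -8 - 112 = -120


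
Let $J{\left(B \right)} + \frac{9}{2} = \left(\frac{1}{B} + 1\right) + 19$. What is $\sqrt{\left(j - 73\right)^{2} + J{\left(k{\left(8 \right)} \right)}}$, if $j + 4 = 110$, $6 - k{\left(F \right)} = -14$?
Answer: $\frac{\sqrt{110455}}{10} \approx 33.235$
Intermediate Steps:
$k{\left(F \right)} = 20$ ($k{\left(F \right)} = 6 - -14 = 6 + 14 = 20$)
$j = 106$ ($j = -4 + 110 = 106$)
$J{\left(B \right)} = \frac{31}{2} + \frac{1}{B}$ ($J{\left(B \right)} = - \frac{9}{2} + \left(\left(\frac{1}{B} + 1\right) + 19\right) = - \frac{9}{2} + \left(\left(1 + \frac{1}{B}\right) + 19\right) = - \frac{9}{2} + \left(20 + \frac{1}{B}\right) = \frac{31}{2} + \frac{1}{B}$)
$\sqrt{\left(j - 73\right)^{2} + J{\left(k{\left(8 \right)} \right)}} = \sqrt{\left(106 - 73\right)^{2} + \left(\frac{31}{2} + \frac{1}{20}\right)} = \sqrt{33^{2} + \left(\frac{31}{2} + \frac{1}{20}\right)} = \sqrt{1089 + \frac{311}{20}} = \sqrt{\frac{22091}{20}} = \frac{\sqrt{110455}}{10}$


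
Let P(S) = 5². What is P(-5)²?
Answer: 625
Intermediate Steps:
P(S) = 25
P(-5)² = 25² = 625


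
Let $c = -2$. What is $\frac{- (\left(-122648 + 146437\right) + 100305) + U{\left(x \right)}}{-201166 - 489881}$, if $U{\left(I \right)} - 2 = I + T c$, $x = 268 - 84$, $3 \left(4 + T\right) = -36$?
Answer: $\frac{13764}{76783} \approx 0.17926$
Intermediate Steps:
$T = -16$ ($T = -4 + \frac{1}{3} \left(-36\right) = -4 - 12 = -16$)
$x = 184$
$U{\left(I \right)} = 34 + I$ ($U{\left(I \right)} = 2 + \left(I - -32\right) = 2 + \left(I + 32\right) = 2 + \left(32 + I\right) = 34 + I$)
$\frac{- (\left(-122648 + 146437\right) + 100305) + U{\left(x \right)}}{-201166 - 489881} = \frac{- (\left(-122648 + 146437\right) + 100305) + \left(34 + 184\right)}{-201166 - 489881} = \frac{- (23789 + 100305) + 218}{-691047} = \left(\left(-1\right) 124094 + 218\right) \left(- \frac{1}{691047}\right) = \left(-124094 + 218\right) \left(- \frac{1}{691047}\right) = \left(-123876\right) \left(- \frac{1}{691047}\right) = \frac{13764}{76783}$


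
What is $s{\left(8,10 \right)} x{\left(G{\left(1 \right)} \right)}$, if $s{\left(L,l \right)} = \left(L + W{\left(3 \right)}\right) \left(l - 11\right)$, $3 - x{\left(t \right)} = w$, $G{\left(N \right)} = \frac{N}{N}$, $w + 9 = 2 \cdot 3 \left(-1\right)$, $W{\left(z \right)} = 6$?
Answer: $-252$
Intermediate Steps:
$w = -15$ ($w = -9 + 2 \cdot 3 \left(-1\right) = -9 + 6 \left(-1\right) = -9 - 6 = -15$)
$G{\left(N \right)} = 1$
$x{\left(t \right)} = 18$ ($x{\left(t \right)} = 3 - -15 = 3 + 15 = 18$)
$s{\left(L,l \right)} = \left(-11 + l\right) \left(6 + L\right)$ ($s{\left(L,l \right)} = \left(L + 6\right) \left(l - 11\right) = \left(6 + L\right) \left(-11 + l\right) = \left(-11 + l\right) \left(6 + L\right)$)
$s{\left(8,10 \right)} x{\left(G{\left(1 \right)} \right)} = \left(-66 - 88 + 6 \cdot 10 + 8 \cdot 10\right) 18 = \left(-66 - 88 + 60 + 80\right) 18 = \left(-14\right) 18 = -252$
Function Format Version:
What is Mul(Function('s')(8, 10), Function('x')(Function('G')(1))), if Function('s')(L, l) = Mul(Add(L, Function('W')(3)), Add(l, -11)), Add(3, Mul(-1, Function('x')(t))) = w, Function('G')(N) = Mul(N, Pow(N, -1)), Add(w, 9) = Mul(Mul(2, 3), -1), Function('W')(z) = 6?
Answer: -252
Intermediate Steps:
w = -15 (w = Add(-9, Mul(Mul(2, 3), -1)) = Add(-9, Mul(6, -1)) = Add(-9, -6) = -15)
Function('G')(N) = 1
Function('x')(t) = 18 (Function('x')(t) = Add(3, Mul(-1, -15)) = Add(3, 15) = 18)
Function('s')(L, l) = Mul(Add(-11, l), Add(6, L)) (Function('s')(L, l) = Mul(Add(L, 6), Add(l, -11)) = Mul(Add(6, L), Add(-11, l)) = Mul(Add(-11, l), Add(6, L)))
Mul(Function('s')(8, 10), Function('x')(Function('G')(1))) = Mul(Add(-66, Mul(-11, 8), Mul(6, 10), Mul(8, 10)), 18) = Mul(Add(-66, -88, 60, 80), 18) = Mul(-14, 18) = -252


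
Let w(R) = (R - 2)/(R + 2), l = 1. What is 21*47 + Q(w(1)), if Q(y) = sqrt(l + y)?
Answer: 987 + sqrt(6)/3 ≈ 987.82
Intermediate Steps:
w(R) = (-2 + R)/(2 + R)
Q(y) = sqrt(1 + y)
21*47 + Q(w(1)) = 21*47 + sqrt(1 + (-2 + 1)/(2 + 1)) = 987 + sqrt(1 - 1/3) = 987 + sqrt(2/3) = 987 + sqrt(6)/3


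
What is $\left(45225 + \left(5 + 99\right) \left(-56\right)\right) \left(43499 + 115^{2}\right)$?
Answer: $2234982324$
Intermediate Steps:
$\left(45225 + \left(5 + 99\right) \left(-56\right)\right) \left(43499 + 115^{2}\right) = \left(45225 + 104 \left(-56\right)\right) \left(43499 + 13225\right) = \left(45225 - 5824\right) 56724 = 39401 \cdot 56724 = 2234982324$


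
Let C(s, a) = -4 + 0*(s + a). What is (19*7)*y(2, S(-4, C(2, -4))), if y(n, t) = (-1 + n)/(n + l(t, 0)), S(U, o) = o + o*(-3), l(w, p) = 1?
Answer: 133/3 ≈ 44.333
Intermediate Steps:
C(s, a) = -4 (C(s, a) = -4 + 0*(a + s) = -4 + 0 = -4)
S(U, o) = -2*o (S(U, o) = o - 3*o = -2*o)
y(n, t) = (-1 + n)/(1 + n) (y(n, t) = (-1 + n)/(n + 1) = (-1 + n)/(1 + n))
(19*7)*y(2, S(-4, C(2, -4))) = (19*7)*((-1 + 2)/(1 + 2)) = 133*(1/3) = 133*((⅓)*1) = 133*(⅓) = 133/3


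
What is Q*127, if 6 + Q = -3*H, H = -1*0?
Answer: -762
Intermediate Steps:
H = 0
Q = -6 (Q = -6 - 3*0 = -6 + 0 = -6)
Q*127 = -6*127 = -762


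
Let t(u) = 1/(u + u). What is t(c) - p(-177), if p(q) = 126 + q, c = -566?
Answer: 57731/1132 ≈ 50.999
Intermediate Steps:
t(u) = 1/(2*u)
t(c) - p(-177) = (½)/(-566) - (126 - 177) = (½)*(-1/566) - 1*(-51) = -1/1132 + 51 = 57731/1132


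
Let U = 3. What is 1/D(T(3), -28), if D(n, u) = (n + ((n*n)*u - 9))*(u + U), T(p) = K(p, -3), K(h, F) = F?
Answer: 1/6600 ≈ 0.00015152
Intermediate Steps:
T(p) = -3
D(n, u) = (3 + u)*(-9 + n + u*n**2) (D(n, u) = (n + ((n*n)*u - 9))*(u + 3) = (n + (n**2*u - 9))*(3 + u) = (n + (u*n**2 - 9))*(3 + u) = (n + (-9 + u*n**2))*(3 + u) = (-9 + n + u*n**2)*(3 + u) = (3 + u)*(-9 + n + u*n**2))
1/D(T(3), -28) = 1/(-27 - 9*(-28) + 3*(-3) - 3*(-28) + (-3)**2*(-28)**2 + 3*(-28)*(-3)**2) = 1/(-27 + 252 - 9 + 84 + 9*784 + 3*(-28)*9) = 1/(-27 + 252 - 9 + 84 + 7056 - 756) = 1/6600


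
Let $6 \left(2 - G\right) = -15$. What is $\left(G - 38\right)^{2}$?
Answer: $\frac{4489}{4} \approx 1122.3$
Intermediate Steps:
$G = \frac{9}{2}$ ($G = 2 - - \frac{5}{2} = 2 + \frac{5}{2} = \frac{9}{2} \approx 4.5$)
$\left(G - 38\right)^{2} = \left(\frac{9}{2} - 38\right)^{2} = \left(- \frac{67}{2}\right)^{2} = \frac{4489}{4}$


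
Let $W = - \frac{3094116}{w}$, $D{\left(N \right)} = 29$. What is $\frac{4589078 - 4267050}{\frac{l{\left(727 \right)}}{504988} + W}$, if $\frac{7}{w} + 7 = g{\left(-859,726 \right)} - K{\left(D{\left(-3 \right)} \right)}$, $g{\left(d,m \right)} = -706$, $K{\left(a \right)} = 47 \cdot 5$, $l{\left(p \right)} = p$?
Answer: $\frac{1138341929648}{1481241895181473} \approx 0.00076851$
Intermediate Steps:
$K{\left(a \right)} = 235$
$w = - \frac{7}{948}$ ($w = \frac{7}{-7 - 941} = \frac{7}{-948} = 7 \left(- \frac{1}{948}\right) = - \frac{7}{948} \approx -0.007384$)
$W = \frac{2933221968}{7}$ ($W = - \frac{3094116}{- \frac{7}{948}} = \left(-3094116\right) \left(- \frac{948}{7}\right) = \frac{2933221968}{7} \approx 4.1903 \cdot 10^{8}$)
$\frac{4589078 - 4267050}{\frac{l{\left(727 \right)}}{504988} + W} = \frac{4589078 - 4267050}{\frac{727}{504988} + \frac{2933221968}{7}} = \frac{322028}{727 \cdot \frac{1}{504988} + \frac{2933221968}{7}} = \frac{322028}{\frac{727}{504988} + \frac{2933221968}{7}} = \frac{322028}{\frac{1481241895181473}{3534916}} = 322028 \cdot \frac{3534916}{1481241895181473} = \frac{1138341929648}{1481241895181473}$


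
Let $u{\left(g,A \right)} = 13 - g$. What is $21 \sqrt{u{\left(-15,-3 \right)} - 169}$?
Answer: $21 i \sqrt{141} \approx 249.36 i$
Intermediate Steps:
$21 \sqrt{u{\left(-15,-3 \right)} - 169} = 21 \sqrt{\left(13 - -15\right) - 169} = 21 \sqrt{\left(13 + 15\right) - 169} = 21 \sqrt{28 - 169} = 21 \sqrt{-141} = 21 i \sqrt{141}$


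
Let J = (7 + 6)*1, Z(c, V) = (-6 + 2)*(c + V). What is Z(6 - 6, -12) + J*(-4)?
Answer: -4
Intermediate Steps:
Z(c, V) = -4*V - 4*c (Z(c, V) = -4*(V + c) = -4*V - 4*c)
J = 13 (J = 13*1 = 13)
Z(6 - 6, -12) + J*(-4) = (-4*(-12) - 4*(6 - 6)) + 13*(-4) = (48 - 4*0) - 52 = (48 + 0) - 52 = 48 - 52 = -4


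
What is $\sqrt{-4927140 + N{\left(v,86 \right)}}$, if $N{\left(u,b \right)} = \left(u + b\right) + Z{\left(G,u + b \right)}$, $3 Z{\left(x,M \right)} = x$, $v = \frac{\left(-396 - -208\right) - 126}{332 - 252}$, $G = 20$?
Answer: $\frac{i \sqrt{17737384530}}{60} \approx 2219.7 i$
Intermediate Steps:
$v = - \frac{157}{40}$ ($v = \frac{\left(-396 + 208\right) - 126}{80} = \left(-188 - 126\right) \frac{1}{80} = \left(-314\right) \frac{1}{80} = - \frac{157}{40} \approx -3.925$)
$Z{\left(x,M \right)} = \frac{x}{3}$
$N{\left(u,b \right)} = \frac{20}{3} + b + u$ ($N{\left(u,b \right)} = \left(u + b\right) + \frac{1}{3} \cdot 20 = \left(b + u\right) + \frac{20}{3} = \frac{20}{3} + b + u$)
$\sqrt{-4927140 + N{\left(v,86 \right)}} = \sqrt{-4927140 + \left(\frac{20}{3} + 86 - \frac{157}{40}\right)} = \sqrt{-4927140 + \frac{10649}{120}} = \sqrt{- \frac{591246151}{120}} = \frac{i \sqrt{17737384530}}{60}$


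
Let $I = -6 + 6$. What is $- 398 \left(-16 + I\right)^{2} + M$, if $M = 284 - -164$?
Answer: $-101440$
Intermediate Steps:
$M = 448$ ($M = 284 + 164 = 448$)
$I = 0$
$- 398 \left(-16 + I\right)^{2} + M = - 398 \left(-16 + 0\right)^{2} + 448 = - 398 \left(-16\right)^{2} + 448 = \left(-398\right) 256 + 448 = -101888 + 448 = -101440$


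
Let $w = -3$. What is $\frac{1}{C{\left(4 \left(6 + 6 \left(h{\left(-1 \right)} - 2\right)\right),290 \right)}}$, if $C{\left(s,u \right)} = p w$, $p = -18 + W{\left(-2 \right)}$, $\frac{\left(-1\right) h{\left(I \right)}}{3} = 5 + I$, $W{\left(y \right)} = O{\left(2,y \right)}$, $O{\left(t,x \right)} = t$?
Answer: $\frac{1}{48} \approx 0.020833$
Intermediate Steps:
$W{\left(y \right)} = 2$
$h{\left(I \right)} = -15 - 3 I$ ($h{\left(I \right)} = - 3 \left(5 + I\right) = -15 - 3 I$)
$p = -16$ ($p = -18 + 2 = -16$)
$C{\left(s,u \right)} = 48$ ($C{\left(s,u \right)} = \left(-16\right) \left(-3\right) = 48$)
$\frac{1}{C{\left(4 \left(6 + 6 \left(h{\left(-1 \right)} - 2\right)\right),290 \right)}} = \frac{1}{48}$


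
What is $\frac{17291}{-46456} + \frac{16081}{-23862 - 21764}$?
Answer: $- \frac{767989051}{1059800728} \approx -0.72465$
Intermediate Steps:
$\frac{17291}{-46456} + \frac{16081}{-23862 - 21764} = 17291 \left(- \frac{1}{46456}\right) + \frac{16081}{-45626} = - \frac{17291}{46456} + 16081 \left(- \frac{1}{45626}\right) = - \frac{17291}{46456} - \frac{16081}{45626} = - \frac{767989051}{1059800728}$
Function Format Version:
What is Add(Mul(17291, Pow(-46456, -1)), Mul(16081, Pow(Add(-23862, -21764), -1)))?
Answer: Rational(-767989051, 1059800728) ≈ -0.72465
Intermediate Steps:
Add(Mul(17291, Pow(-46456, -1)), Mul(16081, Pow(Add(-23862, -21764), -1))) = Add(Mul(17291, Rational(-1, 46456)), Mul(16081, Pow(-45626, -1))) = Add(Rational(-17291, 46456), Mul(16081, Rational(-1, 45626))) = Add(Rational(-17291, 46456), Rational(-16081, 45626)) = Rational(-767989051, 1059800728)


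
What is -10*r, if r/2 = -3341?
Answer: 66820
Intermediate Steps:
r = -6682 (r = 2*(-3341) = -6682)
-10*r = -10*(-6682) = 66820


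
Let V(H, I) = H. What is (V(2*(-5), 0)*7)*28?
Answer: -1960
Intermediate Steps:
(V(2*(-5), 0)*7)*28 = ((2*(-5))*7)*28 = -10*7*28 = -70*28 = -1960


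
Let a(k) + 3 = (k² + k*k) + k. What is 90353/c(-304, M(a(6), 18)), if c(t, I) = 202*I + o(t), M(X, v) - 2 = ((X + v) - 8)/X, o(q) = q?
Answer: 1355295/4934 ≈ 274.68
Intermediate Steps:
a(k) = -3 + k + 2*k² (a(k) = -3 + ((k² + k*k) + k) = -3 + ((k² + k²) + k) = -3 + (2*k² + k) = -3 + (k + 2*k²) = -3 + k + 2*k²)
M(X, v) = 2 + (-8 + X + v)/X (M(X, v) = 2 + ((X + v) - 8)/X = 2 + (-8 + X + v)/X)
c(t, I) = t + 202*I (c(t, I) = 202*I + t = t + 202*I)
90353/c(-304, M(a(6), 18)) = 90353/(-304 + 202*((-8 + 18 + 3*(-3 + 6 + 2*6²))/(-3 + 6 + 2*6²))) = 90353/(-304 + 202*((-8 + 18 + 3*(-3 + 6 + 2*36))/(-3 + 6 + 2*36))) = 90353/(-304 + 202*((-8 + 18 + 3*(-3 + 6 + 72))/(-3 + 6 + 72))) = 90353/(-304 + 202*((-8 + 18 + 3*75)/75)) = 90353/(-304 + 202*((-8 + 18 + 225)/75)) = 90353/(-304 + 202*((1/75)*235)) = 90353/(-304 + 202*(47/15)) = 90353/(-304 + 9494/15) = 90353/(4934/15) = 90353*(15/4934) = 1355295/4934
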